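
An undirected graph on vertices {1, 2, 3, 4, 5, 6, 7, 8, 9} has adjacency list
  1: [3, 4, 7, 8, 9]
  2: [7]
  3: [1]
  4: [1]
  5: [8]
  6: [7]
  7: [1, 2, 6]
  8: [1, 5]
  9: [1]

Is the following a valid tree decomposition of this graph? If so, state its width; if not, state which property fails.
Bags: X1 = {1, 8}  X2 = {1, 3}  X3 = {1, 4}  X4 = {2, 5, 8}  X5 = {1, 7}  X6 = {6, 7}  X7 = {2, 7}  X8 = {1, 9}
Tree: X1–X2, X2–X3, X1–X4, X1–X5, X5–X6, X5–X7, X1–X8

A tree decomposition must satisfy three properties: every vertex lies in some bag; for every edge, both endpoints lie together in some bag; and for every vertex, the bags containing it form a connected subtree. Here bags containing vertex 2 are not connected in the tree, so the decomposition is invalid.

No — bags containing vertex 2 are not connected in the tree.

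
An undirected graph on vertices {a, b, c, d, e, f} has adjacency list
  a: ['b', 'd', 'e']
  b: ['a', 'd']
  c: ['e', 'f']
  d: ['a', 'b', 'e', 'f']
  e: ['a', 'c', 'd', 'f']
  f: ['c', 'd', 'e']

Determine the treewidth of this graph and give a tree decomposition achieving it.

Treewidth 2.
One such decomposition:
Bags: B1 = {c, e, f}  B2 = {d, e, f}  B3 = {a, d, e}  B4 = {a, b, d}
Tree: B1–B2, B2–B3, B3–B4

The largest bag has 3 vertices, giving width 2; this decomposition certifies tw(G) ≤ 2. On the other hand G contains the 3-clique {a, d, e}. A clique must lie in a single bag of any decomposition, so no decomposition can have width below 2. Therefore the treewidth is 2.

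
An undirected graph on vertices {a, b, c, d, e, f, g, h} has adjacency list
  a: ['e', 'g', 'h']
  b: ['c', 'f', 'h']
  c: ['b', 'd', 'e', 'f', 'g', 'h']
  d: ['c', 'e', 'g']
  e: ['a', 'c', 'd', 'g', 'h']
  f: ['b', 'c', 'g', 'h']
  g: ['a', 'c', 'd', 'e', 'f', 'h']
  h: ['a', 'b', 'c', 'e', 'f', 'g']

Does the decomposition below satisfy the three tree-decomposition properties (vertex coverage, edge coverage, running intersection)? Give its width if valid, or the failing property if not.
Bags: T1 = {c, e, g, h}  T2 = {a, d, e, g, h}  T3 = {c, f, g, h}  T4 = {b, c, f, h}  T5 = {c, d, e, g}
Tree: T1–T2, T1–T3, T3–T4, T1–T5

A tree decomposition must satisfy three properties: every vertex lies in some bag; for every edge, both endpoints lie together in some bag; and for every vertex, the bags containing it form a connected subtree. Here bags containing vertex d are not connected in the tree, so the decomposition is invalid.

No — bags containing vertex d are not connected in the tree.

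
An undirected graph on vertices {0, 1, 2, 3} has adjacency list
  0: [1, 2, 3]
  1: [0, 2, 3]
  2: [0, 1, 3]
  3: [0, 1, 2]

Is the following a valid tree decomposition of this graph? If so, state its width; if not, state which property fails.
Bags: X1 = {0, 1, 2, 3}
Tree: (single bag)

Checking the three conditions: (i) the bags cover all of {0, 1, 2, 3}; (ii) for each edge, some bag contains both endpoints; (iii) the bags containing any fixed vertex form a subtree. All hold, so the decomposition is valid with width 4 − 1 = 3.

Yes; width 3.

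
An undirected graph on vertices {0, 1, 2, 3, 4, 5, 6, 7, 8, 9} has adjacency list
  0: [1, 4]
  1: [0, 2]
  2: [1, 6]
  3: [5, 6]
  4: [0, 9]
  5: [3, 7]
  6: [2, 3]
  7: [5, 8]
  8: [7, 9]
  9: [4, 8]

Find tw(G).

2

A width-2 tree decomposition is:
Bags: B1 = {3, 5, 6}  B2 = {2, 5, 6}  B3 = {1, 2, 5}  B4 = {0, 1, 5}  B5 = {0, 4, 5}  B6 = {4, 5, 9}  B7 = {5, 8, 9}  B8 = {5, 7, 8}
Tree: B1–B2, B2–B3, B3–B4, B4–B5, B5–B6, B6–B7, B7–B8
The largest bag has 3 vertices, giving width 2; this decomposition certifies tw(G) ≤ 2. For the lower bound, G contains the cycle 5–3–6–2–1–0–4–9–8–7–5, so G is not a forest; only forests have treewidth ≤ 1, hence tw(G) ≥ 2. The upper and lower bounds meet at 2, so that is the treewidth.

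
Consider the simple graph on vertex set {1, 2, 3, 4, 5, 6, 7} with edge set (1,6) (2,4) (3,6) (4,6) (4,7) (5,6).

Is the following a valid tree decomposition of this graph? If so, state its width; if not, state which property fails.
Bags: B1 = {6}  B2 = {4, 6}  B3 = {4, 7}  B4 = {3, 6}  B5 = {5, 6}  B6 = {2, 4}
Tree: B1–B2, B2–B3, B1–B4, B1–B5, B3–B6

A tree decomposition must satisfy three properties: every vertex lies in some bag; for every edge, both endpoints lie together in some bag; and for every vertex, the bags containing it form a connected subtree. Here vertex 1 appears in no bag, so the decomposition is invalid.

No — vertex 1 appears in no bag.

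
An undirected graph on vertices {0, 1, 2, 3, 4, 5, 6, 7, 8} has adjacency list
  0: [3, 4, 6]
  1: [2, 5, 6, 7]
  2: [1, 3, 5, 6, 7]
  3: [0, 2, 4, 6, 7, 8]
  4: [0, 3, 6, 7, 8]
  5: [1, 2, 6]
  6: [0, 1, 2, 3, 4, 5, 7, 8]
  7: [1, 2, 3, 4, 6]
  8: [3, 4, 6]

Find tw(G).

A width-3 tree decomposition is:
Bags: B1 = {3, 4, 6, 7}  B2 = {2, 3, 6, 7}  B3 = {1, 2, 6, 7}  B4 = {0, 3, 4, 6}  B5 = {3, 4, 6, 8}  B6 = {1, 2, 5, 6}
Tree: B1–B2, B2–B3, B1–B4, B4–B5, B3–B6
The largest bag has 4 vertices, giving width 3; this decomposition certifies tw(G) ≤ 3. On the other hand G contains the 4-clique {1, 2, 5, 6}. A clique must lie in a single bag of any decomposition, so no decomposition can have width below 3. Combining the bounds, tw(G) = 3.

3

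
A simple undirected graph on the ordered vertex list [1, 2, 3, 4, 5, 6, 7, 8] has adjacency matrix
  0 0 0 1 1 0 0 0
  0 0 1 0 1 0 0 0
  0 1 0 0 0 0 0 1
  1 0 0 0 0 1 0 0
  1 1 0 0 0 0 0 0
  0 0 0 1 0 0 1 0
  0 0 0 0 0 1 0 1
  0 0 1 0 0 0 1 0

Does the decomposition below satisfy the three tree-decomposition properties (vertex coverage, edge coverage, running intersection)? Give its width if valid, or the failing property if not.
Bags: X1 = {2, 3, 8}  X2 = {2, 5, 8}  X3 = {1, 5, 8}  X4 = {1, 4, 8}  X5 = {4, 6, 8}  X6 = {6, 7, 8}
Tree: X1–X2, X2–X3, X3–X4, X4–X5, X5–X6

Yes; width 2.

Checking the three conditions: (i) the bags cover all of {1, 2, 3, 4, 5, 6, 7, 8}; (ii) for each edge, some bag contains both endpoints; (iii) the bags containing any fixed vertex form a subtree. All hold, so the decomposition is valid with width 3 − 1 = 2.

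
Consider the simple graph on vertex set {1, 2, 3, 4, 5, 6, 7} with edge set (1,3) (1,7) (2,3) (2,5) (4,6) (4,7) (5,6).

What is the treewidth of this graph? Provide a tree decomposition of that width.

Every bag has size at most 3, so the width is 3 − 1 = 2 and tw(G) ≤ 2. For the lower bound, G contains the cycle 6–5–2–3–1–7–4–6, so G is not a forest; only forests have treewidth ≤ 1, hence tw(G) ≥ 2. Combining the bounds, tw(G) = 2.

Treewidth 2.
One such decomposition:
Bags: B1 = {2, 5, 6}  B2 = {2, 3, 6}  B3 = {1, 3, 6}  B4 = {1, 6, 7}  B5 = {4, 6, 7}
Tree: B1–B2, B2–B3, B3–B4, B4–B5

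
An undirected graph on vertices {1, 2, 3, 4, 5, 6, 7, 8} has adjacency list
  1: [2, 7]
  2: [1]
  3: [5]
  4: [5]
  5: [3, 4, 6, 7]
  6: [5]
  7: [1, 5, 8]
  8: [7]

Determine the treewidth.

1

A width-1 tree decomposition is:
Bags: B1 = {7, 8}  B2 = {1, 7}  B3 = {5, 7}  B4 = {1, 2}  B5 = {5, 6}  B6 = {3, 5}  B7 = {4, 5}
Tree: B1–B2, B2–B3, B2–B4, B3–B5, B5–B6, B6–B7
Each bag holds 2 vertices, so the decomposition has width 1, which upper-bounds the treewidth. G has an edge, so its treewidth is at least 1. Combining the bounds, tw(G) = 1.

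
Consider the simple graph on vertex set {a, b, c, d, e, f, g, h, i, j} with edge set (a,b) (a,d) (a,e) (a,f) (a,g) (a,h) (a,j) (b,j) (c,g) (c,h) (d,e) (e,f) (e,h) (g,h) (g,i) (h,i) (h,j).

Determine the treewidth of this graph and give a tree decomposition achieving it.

Each bag holds 3 vertices, so the decomposition has width 2, which upper-bounds the treewidth. For the lower bound, the 3 vertices {c, g, h} are pairwise adjacent, and any tree decomposition puts a clique entirely inside one bag — forcing width ≥ 2. Therefore the treewidth is 2.

Treewidth 2.
One optimal decomposition is:
Bags: B1 = {a, e, h}  B2 = {a, h, j}  B3 = {a, g, h}  B4 = {a, d, e}  B5 = {g, h, i}  B6 = {a, b, j}  B7 = {a, e, f}  B8 = {c, g, h}
Tree: B1–B2, B2–B3, B1–B4, B3–B5, B2–B6, B4–B7, B5–B8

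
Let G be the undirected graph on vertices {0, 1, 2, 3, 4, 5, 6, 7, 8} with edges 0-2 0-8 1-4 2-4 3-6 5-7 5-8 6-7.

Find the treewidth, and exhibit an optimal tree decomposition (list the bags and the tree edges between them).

Each bag holds 2 vertices, so the decomposition has width 1, which upper-bounds the treewidth. Since G has at least one edge (e.g. 3–6), it is not an edgeless graph, so tw(G) ≥ 1. Therefore the treewidth is 1.

Treewidth 1.
Bags: B1 = {3, 6}  B2 = {6, 7}  B3 = {5, 7}  B4 = {5, 8}  B5 = {0, 8}  B6 = {0, 2}  B7 = {2, 4}  B8 = {1, 4}
Tree: B1–B2, B2–B3, B3–B4, B4–B5, B5–B6, B6–B7, B7–B8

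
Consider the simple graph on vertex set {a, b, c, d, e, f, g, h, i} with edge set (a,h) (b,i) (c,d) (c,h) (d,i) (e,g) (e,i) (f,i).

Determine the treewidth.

1

A width-1 tree decomposition is:
Bags: B1 = {d, i}  B2 = {f, i}  B3 = {e, i}  B4 = {b, i}  B5 = {e, g}  B6 = {c, d}  B7 = {c, h}  B8 = {a, h}
Tree: B1–B2, B1–B3, B1–B4, B3–B5, B1–B6, B6–B7, B7–B8
The largest bag has 2 vertices, giving width 1; this decomposition certifies tw(G) ≤ 1. G has an edge, so its treewidth is at least 1. Therefore the treewidth is 1.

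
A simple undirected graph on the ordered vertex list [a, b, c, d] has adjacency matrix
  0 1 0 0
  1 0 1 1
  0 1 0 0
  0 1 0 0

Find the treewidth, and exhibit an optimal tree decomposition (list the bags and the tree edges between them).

Treewidth 1.
One optimal decomposition is:
Bags: B1 = {b, c}  B2 = {b, d}  B3 = {a, b}
Tree: B1–B2, B2–B3

Each bag holds 2 vertices, so the decomposition has width 1, which upper-bounds the treewidth. Any graph with an edge has treewidth ≥ 1, and G has the edge b–c. The upper and lower bounds meet at 1, so that is the treewidth.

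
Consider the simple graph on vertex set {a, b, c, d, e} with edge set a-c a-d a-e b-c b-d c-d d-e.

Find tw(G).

2

A width-2 tree decomposition is:
Bags: B1 = {a, c, d}  B2 = {b, c, d}  B3 = {a, d, e}
Tree: B1–B2, B1–B3
Each bag holds 3 vertices, so the decomposition has width 2, which upper-bounds the treewidth. On the other hand G contains the 3-clique {a, d, e}. A clique must lie in a single bag of any decomposition, so no decomposition can have width below 2. Therefore the treewidth is 2.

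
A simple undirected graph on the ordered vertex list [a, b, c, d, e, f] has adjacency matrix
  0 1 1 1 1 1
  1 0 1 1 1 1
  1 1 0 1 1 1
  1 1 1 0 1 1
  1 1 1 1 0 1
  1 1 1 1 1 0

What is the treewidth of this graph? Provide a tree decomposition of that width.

A single bag containing all 6 vertices is trivially a valid decomposition of width 5. On the other hand G contains the 6-clique {a, b, c, d, e, f}. A clique must lie in a single bag of any decomposition, so no decomposition can have width below 5. The upper and lower bounds meet at 5, so that is the treewidth.

Treewidth 5.
One such decomposition:
Bags: B1 = {a, b, c, d, e, f}
Tree: (single bag)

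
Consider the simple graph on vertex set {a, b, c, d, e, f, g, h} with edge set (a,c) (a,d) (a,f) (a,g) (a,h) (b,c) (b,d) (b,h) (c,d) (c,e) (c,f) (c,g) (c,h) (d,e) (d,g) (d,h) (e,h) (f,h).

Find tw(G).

3

A width-3 tree decomposition is:
Bags: B1 = {a, c, d, h}  B2 = {a, c, f, h}  B3 = {a, c, d, g}  B4 = {b, c, d, h}  B5 = {c, d, e, h}
Tree: B1–B2, B1–B3, B1–B4, B4–B5
The largest bag has 4 vertices, giving width 3; this decomposition certifies tw(G) ≤ 3. For the lower bound, the 4 vertices {a, c, d, g} are pairwise adjacent, and any tree decomposition puts a clique entirely inside one bag — forcing width ≥ 3. Combining the bounds, tw(G) = 3.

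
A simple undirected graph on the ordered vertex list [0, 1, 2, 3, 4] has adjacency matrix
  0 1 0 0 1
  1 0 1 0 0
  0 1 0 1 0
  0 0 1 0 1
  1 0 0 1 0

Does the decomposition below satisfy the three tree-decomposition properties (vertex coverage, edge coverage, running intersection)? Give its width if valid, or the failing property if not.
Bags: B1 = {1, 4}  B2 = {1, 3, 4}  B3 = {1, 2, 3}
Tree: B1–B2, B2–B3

A tree decomposition must satisfy three properties: every vertex lies in some bag; for every edge, both endpoints lie together in some bag; and for every vertex, the bags containing it form a connected subtree. Here vertex 0 appears in no bag, so the decomposition is invalid.

No — vertex 0 appears in no bag.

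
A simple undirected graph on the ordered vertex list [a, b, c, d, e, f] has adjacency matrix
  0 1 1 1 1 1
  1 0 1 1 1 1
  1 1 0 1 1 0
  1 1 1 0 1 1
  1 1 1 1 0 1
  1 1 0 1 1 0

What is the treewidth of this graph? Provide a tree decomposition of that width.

Every bag has size at most 5, so the width is 5 − 1 = 4 and tw(G) ≤ 4. For the lower bound, the 5 vertices {a, b, c, d, e} are pairwise adjacent, and any tree decomposition puts a clique entirely inside one bag — forcing width ≥ 4. Hence tw(G) = 4 exactly.

Treewidth 4.
One such decomposition:
Bags: B1 = {a, b, c, d, e}  B2 = {a, b, d, e, f}
Tree: B1–B2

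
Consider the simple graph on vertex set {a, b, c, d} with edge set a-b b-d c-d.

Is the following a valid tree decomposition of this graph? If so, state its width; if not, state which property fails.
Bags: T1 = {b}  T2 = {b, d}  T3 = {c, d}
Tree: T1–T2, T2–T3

No — vertex a appears in no bag.

A tree decomposition must satisfy three properties: every vertex lies in some bag; for every edge, both endpoints lie together in some bag; and for every vertex, the bags containing it form a connected subtree. Here vertex a appears in no bag, so the decomposition is invalid.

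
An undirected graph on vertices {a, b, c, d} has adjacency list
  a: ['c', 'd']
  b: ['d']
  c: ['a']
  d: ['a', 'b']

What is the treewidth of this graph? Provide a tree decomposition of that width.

The largest bag has 2 vertices, giving width 1; this decomposition certifies tw(G) ≤ 1. G has an edge, so its treewidth is at least 1. Combining the bounds, tw(G) = 1.

Treewidth 1.
Bags: B1 = {a, c}  B2 = {a, d}  B3 = {b, d}
Tree: B1–B2, B2–B3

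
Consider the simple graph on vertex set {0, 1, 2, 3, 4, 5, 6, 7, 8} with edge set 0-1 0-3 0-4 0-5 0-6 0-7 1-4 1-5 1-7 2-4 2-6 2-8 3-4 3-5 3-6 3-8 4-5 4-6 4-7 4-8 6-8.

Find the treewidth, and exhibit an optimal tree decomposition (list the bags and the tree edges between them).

Every bag has size at most 4, so the width is 4 − 1 = 3 and tw(G) ≤ 3. On the other hand G contains the 4-clique {0, 1, 4, 5}. A clique must lie in a single bag of any decomposition, so no decomposition can have width below 3. Combining the bounds, tw(G) = 3.

Treewidth 3.
One optimal decomposition is:
Bags: B1 = {0, 3, 4, 6}  B2 = {0, 3, 4, 5}  B3 = {3, 4, 6, 8}  B4 = {2, 4, 6, 8}  B5 = {0, 1, 4, 5}  B6 = {0, 1, 4, 7}
Tree: B1–B2, B1–B3, B3–B4, B2–B5, B5–B6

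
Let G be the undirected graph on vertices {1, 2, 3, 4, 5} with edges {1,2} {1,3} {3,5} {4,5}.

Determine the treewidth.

1

A width-1 tree decomposition is:
Bags: B1 = {4, 5}  B2 = {3, 5}  B3 = {1, 3}  B4 = {1, 2}
Tree: B1–B2, B2–B3, B3–B4
Each bag holds 2 vertices, so the decomposition has width 1, which upper-bounds the treewidth. G has an edge, so its treewidth is at least 1. Therefore the treewidth is 1.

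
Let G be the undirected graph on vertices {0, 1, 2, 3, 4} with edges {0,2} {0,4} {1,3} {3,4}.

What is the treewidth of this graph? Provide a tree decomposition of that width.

Treewidth 1.
One optimal decomposition is:
Bags: B1 = {1, 3}  B2 = {3, 4}  B3 = {0, 4}  B4 = {0, 2}
Tree: B1–B2, B2–B3, B3–B4

Each bag holds 2 vertices, so the decomposition has width 1, which upper-bounds the treewidth. Since G has at least one edge (e.g. 1–3), it is not an edgeless graph, so tw(G) ≥ 1. The upper and lower bounds meet at 1, so that is the treewidth.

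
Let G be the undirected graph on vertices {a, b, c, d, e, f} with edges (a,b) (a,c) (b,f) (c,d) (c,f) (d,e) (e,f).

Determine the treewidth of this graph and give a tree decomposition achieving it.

Each bag holds 3 vertices, so the decomposition has width 2, which upper-bounds the treewidth. For the lower bound, G contains the cycle d–e–f–c–d, so G is not a forest; only forests have treewidth ≤ 1, hence tw(G) ≥ 2. Hence tw(G) = 2 exactly.

Treewidth 2.
One such decomposition:
Bags: B1 = {c, d, e}  B2 = {c, e, f}  B3 = {a, c, f}  B4 = {a, b, f}
Tree: B1–B2, B2–B3, B3–B4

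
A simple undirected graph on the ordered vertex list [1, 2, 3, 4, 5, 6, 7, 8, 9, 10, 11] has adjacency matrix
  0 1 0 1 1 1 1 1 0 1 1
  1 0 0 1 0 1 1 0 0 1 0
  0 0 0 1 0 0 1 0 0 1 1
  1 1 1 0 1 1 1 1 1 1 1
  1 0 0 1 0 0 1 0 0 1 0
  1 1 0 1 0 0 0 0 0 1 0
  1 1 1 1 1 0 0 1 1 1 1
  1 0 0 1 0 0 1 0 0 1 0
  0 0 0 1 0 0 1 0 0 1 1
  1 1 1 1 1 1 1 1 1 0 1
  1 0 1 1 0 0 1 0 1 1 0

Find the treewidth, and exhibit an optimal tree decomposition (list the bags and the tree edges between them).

Treewidth 4.
One such decomposition:
Bags: B1 = {1, 4, 7, 10, 11}  B2 = {3, 4, 7, 10, 11}  B3 = {4, 7, 9, 10, 11}  B4 = {1, 4, 7, 8, 10}  B5 = {1, 2, 4, 7, 10}  B6 = {1, 2, 4, 6, 10}  B7 = {1, 4, 5, 7, 10}
Tree: B1–B2, B1–B3, B1–B4, B1–B5, B5–B6, B4–B7

The largest bag has 5 vertices, giving width 4; this decomposition certifies tw(G) ≤ 4. Conversely, {1, 2, 4, 6, 10} is a clique of size 5, and the vertices of any clique must share a bag in every tree decomposition; so some bag has ≥ 5 vertices and tw(G) ≥ 4. Combining the bounds, tw(G) = 4.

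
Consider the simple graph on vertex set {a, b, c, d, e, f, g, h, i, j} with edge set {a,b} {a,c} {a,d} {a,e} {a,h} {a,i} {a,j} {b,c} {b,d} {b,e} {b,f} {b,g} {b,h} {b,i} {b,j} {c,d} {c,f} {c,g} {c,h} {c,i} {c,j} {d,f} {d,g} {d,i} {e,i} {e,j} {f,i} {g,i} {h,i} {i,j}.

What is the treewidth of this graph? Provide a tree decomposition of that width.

Treewidth 4.
One optimal decomposition is:
Bags: B1 = {b, c, d, g, i}  B2 = {a, b, c, d, i}  B3 = {a, b, c, i, j}  B4 = {a, b, c, h, i}  B5 = {a, b, e, i, j}  B6 = {b, c, d, f, i}
Tree: B1–B2, B2–B3, B3–B4, B3–B5, B2–B6

Every bag has size at most 5, so the width is 5 − 1 = 4 and tw(G) ≤ 4. Conversely, {a, b, e, i, j} is a clique of size 5, and the vertices of any clique must share a bag in every tree decomposition; so some bag has ≥ 5 vertices and tw(G) ≥ 4. Therefore the treewidth is 4.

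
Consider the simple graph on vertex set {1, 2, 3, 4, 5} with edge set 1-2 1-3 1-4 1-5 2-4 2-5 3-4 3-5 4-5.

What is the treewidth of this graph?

3

A width-3 tree decomposition is:
Bags: B1 = {1, 2, 4, 5}  B2 = {1, 3, 4, 5}
Tree: B1–B2
Every bag has size at most 4, so the width is 4 − 1 = 3 and tw(G) ≤ 3. For the lower bound, the 4 vertices {1, 2, 4, 5} are pairwise adjacent, and any tree decomposition puts a clique entirely inside one bag — forcing width ≥ 3. Hence tw(G) = 3 exactly.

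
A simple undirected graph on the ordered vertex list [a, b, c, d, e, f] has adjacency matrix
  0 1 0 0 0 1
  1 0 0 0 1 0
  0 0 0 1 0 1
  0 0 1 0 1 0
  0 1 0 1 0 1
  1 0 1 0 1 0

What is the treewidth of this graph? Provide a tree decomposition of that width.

Treewidth 2.
Bags: B1 = {c, d, f}  B2 = {d, e, f}  B3 = {a, e, f}  B4 = {a, b, e}
Tree: B1–B2, B2–B3, B3–B4

The largest bag has 3 vertices, giving width 2; this decomposition certifies tw(G) ≤ 2. For the lower bound, G contains the cycle c–d–e–f–c, so G is not a forest; only forests have treewidth ≤ 1, hence tw(G) ≥ 2. Hence tw(G) = 2 exactly.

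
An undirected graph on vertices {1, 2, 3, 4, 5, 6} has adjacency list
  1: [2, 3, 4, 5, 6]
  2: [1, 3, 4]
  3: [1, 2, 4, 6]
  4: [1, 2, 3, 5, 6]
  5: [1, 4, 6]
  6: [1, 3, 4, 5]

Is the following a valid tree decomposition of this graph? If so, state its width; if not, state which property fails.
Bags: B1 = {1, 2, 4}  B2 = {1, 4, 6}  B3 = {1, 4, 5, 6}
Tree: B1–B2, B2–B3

No — vertex 3 appears in no bag.

A tree decomposition must satisfy three properties: every vertex lies in some bag; for every edge, both endpoints lie together in some bag; and for every vertex, the bags containing it form a connected subtree. Here vertex 3 appears in no bag, so the decomposition is invalid.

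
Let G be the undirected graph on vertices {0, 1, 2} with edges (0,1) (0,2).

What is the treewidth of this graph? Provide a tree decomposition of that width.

Treewidth 1.
One such decomposition:
Bags: B1 = {0, 2}  B2 = {0, 1}
Tree: B1–B2

Every bag has size at most 2, so the width is 2 − 1 = 1 and tw(G) ≤ 1. Any graph with an edge has treewidth ≥ 1, and G has the edge 2–0. Hence tw(G) = 1 exactly.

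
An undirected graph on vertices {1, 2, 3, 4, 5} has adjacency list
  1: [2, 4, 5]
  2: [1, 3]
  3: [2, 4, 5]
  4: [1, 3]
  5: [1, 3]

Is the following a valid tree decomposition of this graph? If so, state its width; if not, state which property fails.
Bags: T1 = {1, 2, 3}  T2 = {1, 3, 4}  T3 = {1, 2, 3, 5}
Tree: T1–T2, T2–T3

No — bags containing vertex 2 are not connected in the tree.

A tree decomposition must satisfy three properties: every vertex lies in some bag; for every edge, both endpoints lie together in some bag; and for every vertex, the bags containing it form a connected subtree. Here bags containing vertex 2 are not connected in the tree, so the decomposition is invalid.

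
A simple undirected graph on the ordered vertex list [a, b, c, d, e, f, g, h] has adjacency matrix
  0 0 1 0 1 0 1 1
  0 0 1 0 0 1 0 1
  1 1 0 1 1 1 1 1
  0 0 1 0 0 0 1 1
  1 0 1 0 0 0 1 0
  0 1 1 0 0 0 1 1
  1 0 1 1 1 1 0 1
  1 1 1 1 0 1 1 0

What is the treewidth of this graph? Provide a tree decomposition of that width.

The largest bag has 4 vertices, giving width 3; this decomposition certifies tw(G) ≤ 3. Conversely, {a, c, e, g} is a clique of size 4, and the vertices of any clique must share a bag in every tree decomposition; so some bag has ≥ 4 vertices and tw(G) ≥ 3. Therefore the treewidth is 3.

Treewidth 3.
One such decomposition:
Bags: B1 = {b, c, f, h}  B2 = {c, f, g, h}  B3 = {a, c, g, h}  B4 = {a, c, e, g}  B5 = {c, d, g, h}
Tree: B1–B2, B2–B3, B3–B4, B3–B5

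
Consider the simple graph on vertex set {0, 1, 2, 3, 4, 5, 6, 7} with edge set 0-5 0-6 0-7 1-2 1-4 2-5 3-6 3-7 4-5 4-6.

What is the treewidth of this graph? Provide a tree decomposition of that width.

Treewidth 2.
Bags: B1 = {0, 3, 7}  B2 = {0, 3, 6}  B3 = {0, 5, 6}  B4 = {4, 5, 6}  B5 = {2, 4, 5}  B6 = {1, 2, 4}
Tree: B1–B2, B2–B3, B3–B4, B4–B5, B5–B6

Every bag has size at most 3, so the width is 3 − 1 = 2 and tw(G) ≤ 2. For the lower bound, G contains the cycle 7–3–6–0–7, so G is not a forest; only forests have treewidth ≤ 1, hence tw(G) ≥ 2. Therefore the treewidth is 2.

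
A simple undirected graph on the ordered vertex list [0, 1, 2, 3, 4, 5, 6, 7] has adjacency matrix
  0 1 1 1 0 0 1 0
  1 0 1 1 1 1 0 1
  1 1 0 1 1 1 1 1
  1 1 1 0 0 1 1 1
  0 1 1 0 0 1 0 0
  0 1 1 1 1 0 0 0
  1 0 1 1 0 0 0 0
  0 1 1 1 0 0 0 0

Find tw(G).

3

A width-3 tree decomposition is:
Bags: B1 = {1, 2, 3, 5}  B2 = {1, 2, 3, 7}  B3 = {0, 1, 2, 3}  B4 = {0, 2, 3, 6}  B5 = {1, 2, 4, 5}
Tree: B1–B2, B2–B3, B3–B4, B1–B5
Every bag has size at most 4, so the width is 4 − 1 = 3 and tw(G) ≤ 3. For the lower bound, the 4 vertices {0, 1, 2, 3} are pairwise adjacent, and any tree decomposition puts a clique entirely inside one bag — forcing width ≥ 3. Combining the bounds, tw(G) = 3.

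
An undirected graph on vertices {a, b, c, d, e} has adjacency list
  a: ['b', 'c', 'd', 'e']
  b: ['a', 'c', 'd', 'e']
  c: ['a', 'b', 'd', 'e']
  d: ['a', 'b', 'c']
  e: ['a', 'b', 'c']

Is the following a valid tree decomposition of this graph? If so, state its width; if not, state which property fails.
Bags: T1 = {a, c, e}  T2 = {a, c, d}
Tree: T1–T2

A tree decomposition must satisfy three properties: every vertex lies in some bag; for every edge, both endpoints lie together in some bag; and for every vertex, the bags containing it form a connected subtree. Here vertex b appears in no bag, so the decomposition is invalid.

No — vertex b appears in no bag.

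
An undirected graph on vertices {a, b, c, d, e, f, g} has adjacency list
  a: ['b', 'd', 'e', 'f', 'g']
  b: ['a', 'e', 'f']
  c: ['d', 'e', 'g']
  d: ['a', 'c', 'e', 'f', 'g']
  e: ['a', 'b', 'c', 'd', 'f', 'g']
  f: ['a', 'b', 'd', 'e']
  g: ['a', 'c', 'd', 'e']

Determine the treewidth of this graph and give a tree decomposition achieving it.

The largest bag has 4 vertices, giving width 3; this decomposition certifies tw(G) ≤ 3. On the other hand G contains the 4-clique {c, d, e, g}. A clique must lie in a single bag of any decomposition, so no decomposition can have width below 3. Therefore the treewidth is 3.

Treewidth 3.
Bags: B1 = {a, d, e, f}  B2 = {a, d, e, g}  B3 = {a, b, e, f}  B4 = {c, d, e, g}
Tree: B1–B2, B1–B3, B2–B4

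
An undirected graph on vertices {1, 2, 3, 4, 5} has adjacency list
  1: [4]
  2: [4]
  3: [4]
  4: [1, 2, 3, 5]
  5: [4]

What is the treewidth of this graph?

1

A width-1 tree decomposition is:
Bags: B1 = {4, 5}  B2 = {3, 4}  B3 = {1, 4}  B4 = {2, 4}
Tree: B1–B2, B1–B3, B2–B4
Each bag holds 2 vertices, so the decomposition has width 1, which upper-bounds the treewidth. Any graph with an edge has treewidth ≥ 1, and G has the edge 4–5. Combining the bounds, tw(G) = 1.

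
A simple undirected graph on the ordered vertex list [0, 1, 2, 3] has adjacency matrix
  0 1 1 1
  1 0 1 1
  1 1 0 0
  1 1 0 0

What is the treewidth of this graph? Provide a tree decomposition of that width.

Treewidth 2.
One such decomposition:
Bags: B1 = {0, 1, 3}  B2 = {0, 1, 2}
Tree: B1–B2

Each bag holds 3 vertices, so the decomposition has width 2, which upper-bounds the treewidth. For the lower bound, the 3 vertices {0, 1, 2} are pairwise adjacent, and any tree decomposition puts a clique entirely inside one bag — forcing width ≥ 2. The upper and lower bounds meet at 2, so that is the treewidth.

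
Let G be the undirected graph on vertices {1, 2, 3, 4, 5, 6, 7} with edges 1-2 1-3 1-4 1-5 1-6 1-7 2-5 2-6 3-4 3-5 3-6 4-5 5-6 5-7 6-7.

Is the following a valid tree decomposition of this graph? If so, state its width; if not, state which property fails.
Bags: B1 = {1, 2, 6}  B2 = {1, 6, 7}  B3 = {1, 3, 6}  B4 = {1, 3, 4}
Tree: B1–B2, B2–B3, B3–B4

A tree decomposition must satisfy three properties: every vertex lies in some bag; for every edge, both endpoints lie together in some bag; and for every vertex, the bags containing it form a connected subtree. Here vertex 5 appears in no bag, so the decomposition is invalid.

No — vertex 5 appears in no bag.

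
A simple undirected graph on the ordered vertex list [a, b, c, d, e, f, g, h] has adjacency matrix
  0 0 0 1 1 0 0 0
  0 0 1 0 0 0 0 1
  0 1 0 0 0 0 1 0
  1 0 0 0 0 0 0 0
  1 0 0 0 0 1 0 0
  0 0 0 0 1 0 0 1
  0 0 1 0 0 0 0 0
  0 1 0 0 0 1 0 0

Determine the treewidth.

1

A width-1 tree decomposition is:
Bags: B1 = {c, g}  B2 = {b, c}  B3 = {b, h}  B4 = {f, h}  B5 = {e, f}  B6 = {a, e}  B7 = {a, d}
Tree: B1–B2, B2–B3, B3–B4, B4–B5, B5–B6, B6–B7
Each bag holds 2 vertices, so the decomposition has width 1, which upper-bounds the treewidth. Since G has at least one edge (e.g. g–c), it is not an edgeless graph, so tw(G) ≥ 1. The upper and lower bounds meet at 1, so that is the treewidth.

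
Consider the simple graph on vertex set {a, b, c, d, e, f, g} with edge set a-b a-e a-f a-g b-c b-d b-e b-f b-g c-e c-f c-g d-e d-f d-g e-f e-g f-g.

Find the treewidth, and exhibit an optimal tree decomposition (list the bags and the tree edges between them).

Treewidth 4.
One optimal decomposition is:
Bags: B1 = {a, b, e, f, g}  B2 = {b, c, e, f, g}  B3 = {b, d, e, f, g}
Tree: B1–B2, B2–B3

The largest bag has 5 vertices, giving width 4; this decomposition certifies tw(G) ≤ 4. On the other hand G contains the 5-clique {b, d, e, f, g}. A clique must lie in a single bag of any decomposition, so no decomposition can have width below 4. Combining the bounds, tw(G) = 4.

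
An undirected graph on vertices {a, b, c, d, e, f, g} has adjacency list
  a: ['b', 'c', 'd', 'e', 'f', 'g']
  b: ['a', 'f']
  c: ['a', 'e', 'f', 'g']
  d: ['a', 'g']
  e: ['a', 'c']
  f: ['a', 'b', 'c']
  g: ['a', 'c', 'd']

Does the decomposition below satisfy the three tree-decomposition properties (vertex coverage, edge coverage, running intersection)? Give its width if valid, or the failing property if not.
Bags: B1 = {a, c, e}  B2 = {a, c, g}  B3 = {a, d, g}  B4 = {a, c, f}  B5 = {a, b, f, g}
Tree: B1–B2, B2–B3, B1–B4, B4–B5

No — bags containing vertex g are not connected in the tree.

A tree decomposition must satisfy three properties: every vertex lies in some bag; for every edge, both endpoints lie together in some bag; and for every vertex, the bags containing it form a connected subtree. Here bags containing vertex g are not connected in the tree, so the decomposition is invalid.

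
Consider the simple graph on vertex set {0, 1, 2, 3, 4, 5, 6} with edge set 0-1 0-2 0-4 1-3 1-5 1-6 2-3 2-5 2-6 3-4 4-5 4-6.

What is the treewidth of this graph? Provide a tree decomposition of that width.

Treewidth 3.
One optimal decomposition is:
Bags: B1 = {1, 2, 4, 6}  B2 = {0, 1, 2, 4}  B3 = {1, 2, 3, 4}  B4 = {1, 2, 4, 5}
Tree: B1–B2, B2–B3, B3–B4

Every bag has size at most 4, so the width is 4 − 1 = 3 and tw(G) ≤ 3. For the lower bound: the 4 vertex sets {2,6}, {0,4}, {1}, {3} are disjoint, each induces a connected subgraph, and every pair is joined by at least one edge of G. Contracting each set to a single vertex therefore yields K_{4} as a minor, and since treewidth is minor-monotone, tw(G) ≥ tw(K_{4}) = 3. Therefore the treewidth is 3.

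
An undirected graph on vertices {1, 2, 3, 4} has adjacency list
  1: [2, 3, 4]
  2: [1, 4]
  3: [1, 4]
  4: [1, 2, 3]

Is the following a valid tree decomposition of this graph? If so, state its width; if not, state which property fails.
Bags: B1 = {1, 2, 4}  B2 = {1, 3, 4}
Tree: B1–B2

Yes; width 2.

Every vertex of G appears in some bag (union = {1, 2, 3, 4}); every edge is covered by a bag; and for each vertex v the set of bags containing v is connected in the bag tree. The decomposition is therefore valid. The largest bag has 3 vertices, so the width is 2.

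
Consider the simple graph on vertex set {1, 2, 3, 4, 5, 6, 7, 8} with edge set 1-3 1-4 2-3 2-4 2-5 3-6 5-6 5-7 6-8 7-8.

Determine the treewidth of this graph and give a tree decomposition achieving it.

Treewidth 2.
One such decomposition:
Bags: B1 = {5, 7, 8}  B2 = {5, 6, 8}  B3 = {2, 5, 6}  B4 = {2, 3, 6}  B5 = {2, 3, 4}  B6 = {1, 3, 4}
Tree: B1–B2, B2–B3, B3–B4, B4–B5, B5–B6

Each bag holds 3 vertices, so the decomposition has width 2, which upper-bounds the treewidth. Since 7–8–6–5–7 is a cycle in G, G is not acyclic. Forests are exactly the graphs of treewidth ≤ 1, so tw(G) ≥ 2. Combining the bounds, tw(G) = 2.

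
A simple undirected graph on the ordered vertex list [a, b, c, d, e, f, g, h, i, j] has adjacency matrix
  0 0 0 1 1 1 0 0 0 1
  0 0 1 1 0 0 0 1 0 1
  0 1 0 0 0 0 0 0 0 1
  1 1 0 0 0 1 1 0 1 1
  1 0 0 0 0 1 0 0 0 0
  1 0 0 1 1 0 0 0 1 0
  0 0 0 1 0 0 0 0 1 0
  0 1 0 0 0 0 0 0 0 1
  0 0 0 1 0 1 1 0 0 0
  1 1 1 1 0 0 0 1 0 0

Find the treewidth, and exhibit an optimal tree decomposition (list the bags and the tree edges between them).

The largest bag has 3 vertices, giving width 2; this decomposition certifies tw(G) ≤ 2. Conversely, {d, g, i} is a clique of size 3, and the vertices of any clique must share a bag in every tree decomposition; so some bag has ≥ 3 vertices and tw(G) ≥ 2. Hence tw(G) = 2 exactly.

Treewidth 2.
Bags: B1 = {a, d, f}  B2 = {a, d, j}  B3 = {b, d, j}  B4 = {b, c, j}  B5 = {a, e, f}  B6 = {d, f, i}  B7 = {b, h, j}  B8 = {d, g, i}
Tree: B1–B2, B2–B3, B3–B4, B1–B5, B1–B6, B4–B7, B6–B8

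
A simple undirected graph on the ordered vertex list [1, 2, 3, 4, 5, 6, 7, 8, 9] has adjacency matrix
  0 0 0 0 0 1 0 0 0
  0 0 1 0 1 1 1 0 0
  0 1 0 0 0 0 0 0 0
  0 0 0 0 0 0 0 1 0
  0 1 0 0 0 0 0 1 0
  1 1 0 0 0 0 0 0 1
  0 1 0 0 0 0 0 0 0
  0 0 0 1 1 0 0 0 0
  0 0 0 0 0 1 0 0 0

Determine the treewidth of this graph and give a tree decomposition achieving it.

Every bag has size at most 2, so the width is 2 − 1 = 1 and tw(G) ≤ 1. Since G has at least one edge (e.g. 6–2), it is not an edgeless graph, so tw(G) ≥ 1. Therefore the treewidth is 1.

Treewidth 1.
One such decomposition:
Bags: B1 = {2, 6}  B2 = {1, 6}  B3 = {6, 9}  B4 = {2, 5}  B5 = {5, 8}  B6 = {2, 3}  B7 = {2, 7}  B8 = {4, 8}
Tree: B1–B2, B1–B3, B1–B4, B4–B5, B1–B6, B1–B7, B5–B8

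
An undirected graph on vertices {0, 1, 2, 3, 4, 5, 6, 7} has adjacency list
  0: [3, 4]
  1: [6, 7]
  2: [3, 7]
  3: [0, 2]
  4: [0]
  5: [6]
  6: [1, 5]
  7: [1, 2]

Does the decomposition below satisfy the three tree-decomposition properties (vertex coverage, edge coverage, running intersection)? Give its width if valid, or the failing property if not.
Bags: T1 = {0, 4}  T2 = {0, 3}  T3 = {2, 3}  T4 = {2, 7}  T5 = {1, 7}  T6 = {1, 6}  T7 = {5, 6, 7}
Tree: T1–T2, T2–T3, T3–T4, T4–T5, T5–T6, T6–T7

No — bags containing vertex 7 are not connected in the tree.

A tree decomposition must satisfy three properties: every vertex lies in some bag; for every edge, both endpoints lie together in some bag; and for every vertex, the bags containing it form a connected subtree. Here bags containing vertex 7 are not connected in the tree, so the decomposition is invalid.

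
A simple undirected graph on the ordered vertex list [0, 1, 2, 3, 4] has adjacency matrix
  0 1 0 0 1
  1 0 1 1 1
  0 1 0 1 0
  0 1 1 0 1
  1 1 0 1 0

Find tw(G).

A width-2 tree decomposition is:
Bags: B1 = {0, 1, 4}  B2 = {1, 3, 4}  B3 = {1, 2, 3}
Tree: B1–B2, B2–B3
The largest bag has 3 vertices, giving width 2; this decomposition certifies tw(G) ≤ 2. For the lower bound, the 3 vertices {0, 1, 4} are pairwise adjacent, and any tree decomposition puts a clique entirely inside one bag — forcing width ≥ 2. Therefore the treewidth is 2.

2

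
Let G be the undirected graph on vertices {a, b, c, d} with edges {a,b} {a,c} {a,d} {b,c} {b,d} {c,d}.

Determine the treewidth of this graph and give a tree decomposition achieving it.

Treewidth 3.
Bags: B1 = {a, b, c, d}
Tree: (single bag)

With just one bag of size 4, the width is 4 − 1 = 3, so tw(G) ≤ 3. On the other hand G contains the 4-clique {a, b, c, d}. A clique must lie in a single bag of any decomposition, so no decomposition can have width below 3. Therefore the treewidth is 3.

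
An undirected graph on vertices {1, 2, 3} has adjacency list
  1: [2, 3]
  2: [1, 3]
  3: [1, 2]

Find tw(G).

A width-2 tree decomposition is:
Bags: B1 = {1, 2, 3}
Tree: (single bag)
A single bag containing all 3 vertices is trivially a valid decomposition of width 2. On the other hand G contains the 3-clique {1, 2, 3}. A clique must lie in a single bag of any decomposition, so no decomposition can have width below 2. Therefore the treewidth is 2.

2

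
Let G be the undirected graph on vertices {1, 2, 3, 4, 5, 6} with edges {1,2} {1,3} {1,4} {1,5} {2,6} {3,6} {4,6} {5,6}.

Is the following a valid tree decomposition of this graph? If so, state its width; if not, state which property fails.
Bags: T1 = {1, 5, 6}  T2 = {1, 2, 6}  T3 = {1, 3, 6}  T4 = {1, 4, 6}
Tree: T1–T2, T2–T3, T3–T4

Yes; width 2.

Every vertex of G appears in some bag (union = {1, 2, 3, 4, 5, 6}); every edge is covered by a bag; and for each vertex v the set of bags containing v is connected in the bag tree. The decomposition is therefore valid. The largest bag has 3 vertices, so the width is 2.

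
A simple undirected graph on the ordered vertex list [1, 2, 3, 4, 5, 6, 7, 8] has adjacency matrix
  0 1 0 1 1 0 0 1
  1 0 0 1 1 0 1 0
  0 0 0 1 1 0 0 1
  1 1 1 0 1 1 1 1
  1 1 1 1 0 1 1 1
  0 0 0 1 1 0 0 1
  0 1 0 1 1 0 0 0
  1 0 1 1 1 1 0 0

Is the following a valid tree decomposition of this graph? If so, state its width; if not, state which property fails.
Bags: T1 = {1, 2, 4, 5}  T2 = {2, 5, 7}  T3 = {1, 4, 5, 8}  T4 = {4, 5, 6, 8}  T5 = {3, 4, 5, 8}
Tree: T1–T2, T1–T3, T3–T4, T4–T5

No — edge (4,7) lies in no bag.

A tree decomposition must satisfy three properties: every vertex lies in some bag; for every edge, both endpoints lie together in some bag; and for every vertex, the bags containing it form a connected subtree. Here edge (4,7) lies in no bag, so the decomposition is invalid.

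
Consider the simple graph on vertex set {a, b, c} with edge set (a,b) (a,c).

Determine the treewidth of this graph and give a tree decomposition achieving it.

Treewidth 1.
One optimal decomposition is:
Bags: B1 = {a, b}  B2 = {a, c}
Tree: B1–B2

The largest bag has 2 vertices, giving width 1; this decomposition certifies tw(G) ≤ 1. G has an edge, so its treewidth is at least 1. Therefore the treewidth is 1.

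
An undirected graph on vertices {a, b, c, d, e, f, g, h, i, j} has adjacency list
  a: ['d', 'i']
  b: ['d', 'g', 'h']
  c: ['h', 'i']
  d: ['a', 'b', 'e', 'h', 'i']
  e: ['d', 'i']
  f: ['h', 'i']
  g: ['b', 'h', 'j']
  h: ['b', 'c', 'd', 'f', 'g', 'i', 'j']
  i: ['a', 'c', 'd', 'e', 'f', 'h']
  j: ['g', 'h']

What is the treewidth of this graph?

A width-2 tree decomposition is:
Bags: B1 = {b, d, h}  B2 = {b, g, h}  B3 = {d, h, i}  B4 = {c, h, i}  B5 = {d, e, i}  B6 = {f, h, i}  B7 = {a, d, i}  B8 = {g, h, j}
Tree: B1–B2, B1–B3, B3–B4, B3–B5, B4–B6, B3–B7, B2–B8
Each bag holds 3 vertices, so the decomposition has width 2, which upper-bounds the treewidth. On the other hand G contains the 3-clique {d, e, i}. A clique must lie in a single bag of any decomposition, so no decomposition can have width below 2. Hence tw(G) = 2 exactly.

2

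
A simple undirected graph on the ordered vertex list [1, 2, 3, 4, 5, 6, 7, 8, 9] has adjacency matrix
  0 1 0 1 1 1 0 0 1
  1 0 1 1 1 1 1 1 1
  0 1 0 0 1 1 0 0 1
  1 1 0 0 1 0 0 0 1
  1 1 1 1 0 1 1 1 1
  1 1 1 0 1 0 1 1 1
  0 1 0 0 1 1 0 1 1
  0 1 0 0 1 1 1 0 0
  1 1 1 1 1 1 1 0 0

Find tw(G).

4

A width-4 tree decomposition is:
Bags: B1 = {2, 3, 5, 6, 9}  B2 = {2, 5, 6, 7, 9}  B3 = {1, 2, 5, 6, 9}  B4 = {1, 2, 4, 5, 9}  B5 = {2, 5, 6, 7, 8}
Tree: B1–B2, B2–B3, B3–B4, B2–B5
Each bag holds 5 vertices, so the decomposition has width 4, which upper-bounds the treewidth. Conversely, {1, 2, 4, 5, 9} is a clique of size 5, and the vertices of any clique must share a bag in every tree decomposition; so some bag has ≥ 5 vertices and tw(G) ≥ 4. Therefore the treewidth is 4.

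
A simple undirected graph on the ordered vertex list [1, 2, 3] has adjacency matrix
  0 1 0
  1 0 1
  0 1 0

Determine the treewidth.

1

A width-1 tree decomposition is:
Bags: B1 = {1, 2}  B2 = {2, 3}
Tree: B1–B2
Each bag holds 2 vertices, so the decomposition has width 1, which upper-bounds the treewidth. G has an edge, so its treewidth is at least 1. The upper and lower bounds meet at 1, so that is the treewidth.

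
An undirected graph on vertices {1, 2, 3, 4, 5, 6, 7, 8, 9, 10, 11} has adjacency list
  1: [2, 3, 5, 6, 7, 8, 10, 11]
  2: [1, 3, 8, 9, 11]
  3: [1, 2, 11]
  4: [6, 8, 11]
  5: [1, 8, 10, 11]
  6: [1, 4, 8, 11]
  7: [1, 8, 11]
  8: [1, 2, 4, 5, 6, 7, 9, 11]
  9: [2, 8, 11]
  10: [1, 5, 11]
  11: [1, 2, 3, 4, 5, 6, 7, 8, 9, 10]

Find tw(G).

A width-3 tree decomposition is:
Bags: B1 = {1, 7, 8, 11}  B2 = {1, 6, 8, 11}  B3 = {1, 5, 8, 11}  B4 = {1, 5, 10, 11}  B5 = {1, 2, 8, 11}  B6 = {4, 6, 8, 11}  B7 = {2, 8, 9, 11}  B8 = {1, 2, 3, 11}
Tree: B1–B2, B2–B3, B3–B4, B1–B5, B2–B6, B5–B7, B5–B8
The largest bag has 4 vertices, giving width 3; this decomposition certifies tw(G) ≤ 3. On the other hand G contains the 4-clique {1, 2, 8, 11}. A clique must lie in a single bag of any decomposition, so no decomposition can have width below 3. Therefore the treewidth is 3.

3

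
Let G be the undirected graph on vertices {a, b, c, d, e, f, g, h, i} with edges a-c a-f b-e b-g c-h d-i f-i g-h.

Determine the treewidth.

1

A width-1 tree decomposition is:
Bags: B1 = {b, e}  B2 = {b, g}  B3 = {g, h}  B4 = {c, h}  B5 = {a, c}  B6 = {a, f}  B7 = {f, i}  B8 = {d, i}
Tree: B1–B2, B2–B3, B3–B4, B4–B5, B5–B6, B6–B7, B7–B8
Every bag has size at most 2, so the width is 2 − 1 = 1 and tw(G) ≤ 1. Any graph with an edge has treewidth ≥ 1, and G has the edge e–b. Combining the bounds, tw(G) = 1.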